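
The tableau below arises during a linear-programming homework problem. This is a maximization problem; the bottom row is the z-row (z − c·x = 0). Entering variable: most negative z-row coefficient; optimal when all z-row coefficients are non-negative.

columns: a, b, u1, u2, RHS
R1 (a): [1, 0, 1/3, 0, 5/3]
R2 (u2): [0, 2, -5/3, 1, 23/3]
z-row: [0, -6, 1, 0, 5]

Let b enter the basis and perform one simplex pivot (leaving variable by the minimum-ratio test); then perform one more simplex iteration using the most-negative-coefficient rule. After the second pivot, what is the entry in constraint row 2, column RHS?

Ratio test on column b — row 1: entry 0 ≤ 0; row 2: (23/3)/2 = 23/6. Minimum is 23/6 at row 2 (u2 leaves); pivot element 2.
Divide row 2 by 2; eliminate column b from the other rows.
Second iteration: most negative z-row entry is -4 in column u1, so u1 enters.
Ratio test on column u1 — row 1: (5/3)/(1/3) = 5; row 2: entry -5/6 ≤ 0. Minimum is 5 at row 1 (a leaves); pivot element 1/3.
Divide row 1 by 1/3; eliminate column u1 from the other rows.
After both pivots, the entry at constraint row 2, column RHS is 8.

8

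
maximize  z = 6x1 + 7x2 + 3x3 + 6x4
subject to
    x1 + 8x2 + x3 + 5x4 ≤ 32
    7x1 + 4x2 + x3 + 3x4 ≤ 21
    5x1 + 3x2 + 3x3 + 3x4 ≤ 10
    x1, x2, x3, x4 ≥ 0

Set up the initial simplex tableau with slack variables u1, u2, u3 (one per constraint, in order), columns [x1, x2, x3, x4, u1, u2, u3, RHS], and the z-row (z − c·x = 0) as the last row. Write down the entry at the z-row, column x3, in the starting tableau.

The z-row carries the negated objective coefficients: the x3 entry is -3.

-3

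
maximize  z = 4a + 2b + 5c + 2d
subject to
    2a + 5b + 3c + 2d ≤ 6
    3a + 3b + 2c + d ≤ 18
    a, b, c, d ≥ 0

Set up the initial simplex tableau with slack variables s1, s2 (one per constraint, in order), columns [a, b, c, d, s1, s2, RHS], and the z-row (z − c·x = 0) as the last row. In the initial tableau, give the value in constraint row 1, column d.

Constraint 1 has coefficient 2 on d.

2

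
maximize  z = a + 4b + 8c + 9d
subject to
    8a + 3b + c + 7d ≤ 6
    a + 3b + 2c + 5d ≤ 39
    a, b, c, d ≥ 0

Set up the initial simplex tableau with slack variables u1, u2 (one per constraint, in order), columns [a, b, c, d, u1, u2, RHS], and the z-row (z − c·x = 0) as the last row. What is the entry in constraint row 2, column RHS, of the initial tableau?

The RHS of constraint 2 is b_2 = 39.

39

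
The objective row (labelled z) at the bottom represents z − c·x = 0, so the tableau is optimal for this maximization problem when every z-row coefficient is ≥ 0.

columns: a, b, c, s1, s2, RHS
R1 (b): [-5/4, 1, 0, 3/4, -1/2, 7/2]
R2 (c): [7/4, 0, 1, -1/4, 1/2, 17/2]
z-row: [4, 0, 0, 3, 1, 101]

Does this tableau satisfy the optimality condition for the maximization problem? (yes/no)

Every z-row coefficient is ≥ 0, so the tableau is optimal.

yes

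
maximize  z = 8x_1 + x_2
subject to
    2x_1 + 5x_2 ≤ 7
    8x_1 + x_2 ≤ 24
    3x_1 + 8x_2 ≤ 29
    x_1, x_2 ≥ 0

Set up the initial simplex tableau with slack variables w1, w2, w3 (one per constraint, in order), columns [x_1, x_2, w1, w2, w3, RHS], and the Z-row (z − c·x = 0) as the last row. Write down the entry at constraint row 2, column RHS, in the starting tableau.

The RHS of constraint 2 is b_2 = 24.

24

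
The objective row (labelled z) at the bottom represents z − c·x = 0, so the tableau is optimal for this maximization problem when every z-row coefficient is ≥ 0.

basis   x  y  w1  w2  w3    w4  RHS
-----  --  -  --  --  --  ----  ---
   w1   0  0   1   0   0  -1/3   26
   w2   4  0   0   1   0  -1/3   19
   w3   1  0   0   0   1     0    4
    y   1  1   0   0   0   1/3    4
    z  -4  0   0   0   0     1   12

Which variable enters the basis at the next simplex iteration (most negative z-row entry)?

x

Negative z-row entries: x: -4.
The most negative is -4 in column x, so x enters.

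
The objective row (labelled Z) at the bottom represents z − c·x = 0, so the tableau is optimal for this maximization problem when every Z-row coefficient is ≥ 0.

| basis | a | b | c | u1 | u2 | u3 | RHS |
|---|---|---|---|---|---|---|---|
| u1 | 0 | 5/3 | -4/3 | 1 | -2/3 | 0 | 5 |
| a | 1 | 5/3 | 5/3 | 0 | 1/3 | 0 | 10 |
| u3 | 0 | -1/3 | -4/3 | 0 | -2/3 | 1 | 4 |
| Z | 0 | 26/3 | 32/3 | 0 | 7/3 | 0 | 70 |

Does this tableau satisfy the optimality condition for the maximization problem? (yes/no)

yes

Every Z-row coefficient is ≥ 0, so the tableau is optimal.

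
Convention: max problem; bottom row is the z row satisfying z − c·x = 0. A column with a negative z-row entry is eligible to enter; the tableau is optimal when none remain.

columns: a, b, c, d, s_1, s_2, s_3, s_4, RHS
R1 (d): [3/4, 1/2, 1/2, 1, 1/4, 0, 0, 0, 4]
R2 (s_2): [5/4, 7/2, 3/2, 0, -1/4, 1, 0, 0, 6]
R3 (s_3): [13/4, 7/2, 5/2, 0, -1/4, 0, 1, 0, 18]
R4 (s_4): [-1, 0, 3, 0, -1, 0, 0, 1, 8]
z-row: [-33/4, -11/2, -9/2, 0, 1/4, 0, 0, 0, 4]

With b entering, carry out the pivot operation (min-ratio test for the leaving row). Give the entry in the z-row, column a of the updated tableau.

Ratio test on column b — row 1: 4/(1/2) = 8; row 2: 6/(7/2) = 12/7; row 3: 18/(7/2) = 36/7; row 4: entry 0 ≤ 0. Minimum is 12/7 at row 2 (s_2 leaves); pivot element 7/2.
Divide row 2 by 7/2; eliminate column b from the other rows.
z-row update in column a: -33/4 − (-11/2)·(5/14) = -44/7.

-44/7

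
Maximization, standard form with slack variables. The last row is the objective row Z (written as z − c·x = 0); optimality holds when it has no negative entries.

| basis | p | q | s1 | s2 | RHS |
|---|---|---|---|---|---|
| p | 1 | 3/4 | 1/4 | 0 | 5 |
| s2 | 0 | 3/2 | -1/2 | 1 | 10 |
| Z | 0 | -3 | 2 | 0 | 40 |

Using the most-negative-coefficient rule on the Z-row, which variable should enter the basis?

q

Negative Z-row entries: q: -3.
The most negative is -3 in column q, so q enters.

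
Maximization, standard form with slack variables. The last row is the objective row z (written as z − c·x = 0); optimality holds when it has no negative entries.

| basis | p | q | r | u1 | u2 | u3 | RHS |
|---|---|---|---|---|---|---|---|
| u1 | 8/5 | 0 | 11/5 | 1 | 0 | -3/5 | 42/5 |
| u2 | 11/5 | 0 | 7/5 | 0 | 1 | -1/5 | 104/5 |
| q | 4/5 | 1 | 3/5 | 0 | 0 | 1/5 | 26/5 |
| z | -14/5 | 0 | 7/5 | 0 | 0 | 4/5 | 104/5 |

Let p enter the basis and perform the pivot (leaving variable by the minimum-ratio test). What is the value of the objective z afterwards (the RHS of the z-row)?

71/2

Ratio test on column p — row 1: (42/5)/(8/5) = 21/4; row 2: (104/5)/(11/5) = 104/11; row 3: (26/5)/(4/5) = 13/2. Minimum is 21/4 at row 1 (u1 leaves); pivot element 8/5.
Pivot on row 1; the z-row RHS becomes 104/5 − (-14/5)·(21/4) = 71/2.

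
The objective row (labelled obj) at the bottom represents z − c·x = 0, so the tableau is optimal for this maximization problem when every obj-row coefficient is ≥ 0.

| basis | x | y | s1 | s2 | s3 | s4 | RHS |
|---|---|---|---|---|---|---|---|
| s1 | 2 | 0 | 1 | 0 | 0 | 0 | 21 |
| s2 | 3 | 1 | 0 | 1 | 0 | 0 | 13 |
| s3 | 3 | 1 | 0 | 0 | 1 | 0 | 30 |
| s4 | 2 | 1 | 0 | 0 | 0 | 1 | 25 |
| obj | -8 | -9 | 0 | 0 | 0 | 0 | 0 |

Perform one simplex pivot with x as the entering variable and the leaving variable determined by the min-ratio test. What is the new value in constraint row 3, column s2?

-1

Ratio test on column x — row 1: 21/2 = 21/2; row 2: 13/3 = 13/3; row 3: 30/3 = 10; row 4: 25/2 = 25/2. Minimum is 13/3 at row 2 (s2 leaves); pivot element 3.
Divide row 2 by 3; eliminate column x from the other rows.
Row 3 update in column s2: 0 − 3·(1/3) = -1.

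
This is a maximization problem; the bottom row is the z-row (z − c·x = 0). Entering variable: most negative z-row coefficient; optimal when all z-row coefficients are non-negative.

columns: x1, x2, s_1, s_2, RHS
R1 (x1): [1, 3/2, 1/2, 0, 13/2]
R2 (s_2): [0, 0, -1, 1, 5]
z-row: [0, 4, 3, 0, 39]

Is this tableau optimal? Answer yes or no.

yes

Every z-row coefficient is ≥ 0, so the tableau is optimal.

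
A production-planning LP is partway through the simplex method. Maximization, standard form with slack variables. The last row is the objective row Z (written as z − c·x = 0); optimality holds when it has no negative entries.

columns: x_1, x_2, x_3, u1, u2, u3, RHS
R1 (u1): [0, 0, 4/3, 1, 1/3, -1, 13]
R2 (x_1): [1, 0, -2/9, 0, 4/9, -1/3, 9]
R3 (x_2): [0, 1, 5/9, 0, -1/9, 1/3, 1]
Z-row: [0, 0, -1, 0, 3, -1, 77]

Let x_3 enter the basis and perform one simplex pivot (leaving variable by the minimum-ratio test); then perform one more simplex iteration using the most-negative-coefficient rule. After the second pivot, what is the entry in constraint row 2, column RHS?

Ratio test on column x_3 — row 1: 13/(4/3) = 39/4; row 2: entry -2/9 ≤ 0; row 3: 1/(5/9) = 9/5. Minimum is 9/5 at row 3 (x_2 leaves); pivot element 5/9.
Divide row 3 by 5/9; eliminate column x_3 from the other rows.
Second iteration: most negative Z-row entry is -2/5 in column u3, so u3 enters.
Ratio test on column u3 — row 1: entry -9/5 ≤ 0; row 2: entry -1/5 ≤ 0; row 3: (9/5)/(3/5) = 3. Minimum is 3 at row 3 (x_3 leaves); pivot element 3/5.
Divide row 3 by 3/5; eliminate column u3 from the other rows.
After both pivots, the entry at constraint row 2, column RHS is 10.

10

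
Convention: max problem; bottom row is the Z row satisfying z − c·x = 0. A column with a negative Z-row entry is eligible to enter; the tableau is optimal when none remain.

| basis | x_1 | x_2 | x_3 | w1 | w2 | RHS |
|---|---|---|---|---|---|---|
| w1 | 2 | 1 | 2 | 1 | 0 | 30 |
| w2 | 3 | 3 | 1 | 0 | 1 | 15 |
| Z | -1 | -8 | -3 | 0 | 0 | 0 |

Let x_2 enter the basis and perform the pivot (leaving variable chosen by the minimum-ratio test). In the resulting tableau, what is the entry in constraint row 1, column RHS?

Ratio test on column x_2 — row 1: 30/1 = 30; row 2: 15/3 = 5. Minimum is 5 at row 2 (w2 leaves); pivot element 3.
Divide row 2 by 3; eliminate column x_2 from the other rows.
Row 1 update in column RHS: 30 − 1·5 = 25.

25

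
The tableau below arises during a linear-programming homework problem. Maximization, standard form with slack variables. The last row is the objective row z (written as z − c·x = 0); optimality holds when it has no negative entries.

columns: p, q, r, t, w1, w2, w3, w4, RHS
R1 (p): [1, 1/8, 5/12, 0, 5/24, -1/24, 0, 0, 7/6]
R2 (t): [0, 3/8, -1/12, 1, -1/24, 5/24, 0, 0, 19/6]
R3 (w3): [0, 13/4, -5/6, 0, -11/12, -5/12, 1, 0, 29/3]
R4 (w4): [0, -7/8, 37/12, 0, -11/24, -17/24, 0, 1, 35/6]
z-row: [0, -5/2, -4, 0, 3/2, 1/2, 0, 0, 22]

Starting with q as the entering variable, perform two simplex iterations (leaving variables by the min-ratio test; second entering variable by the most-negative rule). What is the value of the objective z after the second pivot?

1318/35

Ratio test on column q — row 1: (7/6)/(1/8) = 28/3; row 2: (19/6)/(3/8) = 76/9; row 3: (29/3)/(13/4) = 116/39; row 4: entry -7/8 ≤ 0. Minimum is 116/39 at row 3 (w3 leaves); pivot element 13/4.
Pivot on row 3; the z-row RHS becomes 22 − (-5/2)·(116/39) = 1148/39.
Next entering variable (most negative z-row entry -181/39): r.
Ratio test on column r — row 1: (31/39)/(35/78) = 62/35; row 2: (80/39)/(1/78) = 160; row 3: entry -10/39 ≤ 0; row 4: (329/39)/(223/78) = 658/223. Minimum is 62/35 at row 1 (p leaves); pivot element 35/78.
After the second pivot the z-row RHS is 1148/39 − (-181/39)·(62/35) = 1318/35.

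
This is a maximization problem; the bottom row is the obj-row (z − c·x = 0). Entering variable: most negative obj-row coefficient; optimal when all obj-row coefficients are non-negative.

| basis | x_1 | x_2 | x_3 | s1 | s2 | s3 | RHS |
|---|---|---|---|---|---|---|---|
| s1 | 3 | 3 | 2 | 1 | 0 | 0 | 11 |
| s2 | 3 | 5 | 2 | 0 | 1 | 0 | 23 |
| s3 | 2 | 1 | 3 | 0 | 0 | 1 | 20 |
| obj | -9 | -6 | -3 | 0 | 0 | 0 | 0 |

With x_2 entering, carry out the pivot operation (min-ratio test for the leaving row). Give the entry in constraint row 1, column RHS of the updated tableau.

Ratio test on column x_2 — row 1: 11/3 = 11/3; row 2: 23/5 = 23/5; row 3: 20/1 = 20. Minimum is 11/3 at row 1 (s1 leaves); pivot element 3.
Divide row 1 by 3; eliminate column x_2 from the other rows.
In the new row 1, the RHS entry is the old entry divided by the pivot: 11/3 = 11/3.

11/3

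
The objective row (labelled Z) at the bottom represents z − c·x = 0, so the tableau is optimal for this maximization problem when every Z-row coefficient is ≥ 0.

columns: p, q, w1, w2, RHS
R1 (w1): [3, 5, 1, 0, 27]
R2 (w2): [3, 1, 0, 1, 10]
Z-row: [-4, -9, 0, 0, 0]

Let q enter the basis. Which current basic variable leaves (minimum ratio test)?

w1

Column q entries and ratios — w1: 27/5 = 27/5; w2: 10/1 = 10.
Smallest ratio is 27/5 in the row of w1, so w1 leaves.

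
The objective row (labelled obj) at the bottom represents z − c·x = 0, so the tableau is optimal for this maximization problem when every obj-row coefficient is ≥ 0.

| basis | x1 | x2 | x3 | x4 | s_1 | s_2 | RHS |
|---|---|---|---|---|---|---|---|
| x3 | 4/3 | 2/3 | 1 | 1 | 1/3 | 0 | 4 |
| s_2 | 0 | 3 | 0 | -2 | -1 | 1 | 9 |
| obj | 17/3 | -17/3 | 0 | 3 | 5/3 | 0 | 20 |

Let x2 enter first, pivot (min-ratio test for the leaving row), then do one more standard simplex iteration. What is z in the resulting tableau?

495/13

Ratio test on column x2 — row 1: 4/(2/3) = 6; row 2: 9/3 = 3. Minimum is 3 at row 2 (s_2 leaves); pivot element 3.
Pivot on row 2; the obj-row RHS becomes 20 − (-17/3)·3 = 37.
Next entering variable (most negative obj-row entry -7/9): x4.
Ratio test on column x4 — row 1: 2/(13/9) = 18/13; row 2: entry -2/3 ≤ 0. Minimum is 18/13 at row 1 (x3 leaves); pivot element 13/9.
After the second pivot the obj-row RHS is 37 − (-7/9)·(18/13) = 495/13.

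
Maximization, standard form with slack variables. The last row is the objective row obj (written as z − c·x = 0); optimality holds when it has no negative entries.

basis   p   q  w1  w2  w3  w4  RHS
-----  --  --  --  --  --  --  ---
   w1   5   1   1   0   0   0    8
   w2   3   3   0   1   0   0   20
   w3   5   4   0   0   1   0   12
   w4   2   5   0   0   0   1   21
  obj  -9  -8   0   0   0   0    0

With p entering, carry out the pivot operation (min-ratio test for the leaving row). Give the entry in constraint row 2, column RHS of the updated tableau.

76/5

Ratio test on column p — row 1: 8/5 = 8/5; row 2: 20/3 = 20/3; row 3: 12/5 = 12/5; row 4: 21/2 = 21/2. Minimum is 8/5 at row 1 (w1 leaves); pivot element 5.
Divide row 1 by 5; eliminate column p from the other rows.
Row 2 update in column RHS: 20 − 3·(8/5) = 76/5.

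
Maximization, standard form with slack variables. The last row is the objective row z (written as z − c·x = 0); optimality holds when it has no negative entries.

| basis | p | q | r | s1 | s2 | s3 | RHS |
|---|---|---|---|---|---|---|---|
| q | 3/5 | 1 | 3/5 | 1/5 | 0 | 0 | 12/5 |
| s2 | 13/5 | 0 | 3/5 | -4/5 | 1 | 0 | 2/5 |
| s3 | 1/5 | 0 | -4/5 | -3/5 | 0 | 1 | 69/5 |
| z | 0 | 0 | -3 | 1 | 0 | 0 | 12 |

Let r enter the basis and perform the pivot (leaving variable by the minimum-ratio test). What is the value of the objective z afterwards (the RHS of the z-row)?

14

Ratio test on column r — row 1: (12/5)/(3/5) = 4; row 2: (2/5)/(3/5) = 2/3; row 3: entry -4/5 ≤ 0. Minimum is 2/3 at row 2 (s2 leaves); pivot element 3/5.
Pivot on row 2; the z-row RHS becomes 12 − (-3)·(2/3) = 14.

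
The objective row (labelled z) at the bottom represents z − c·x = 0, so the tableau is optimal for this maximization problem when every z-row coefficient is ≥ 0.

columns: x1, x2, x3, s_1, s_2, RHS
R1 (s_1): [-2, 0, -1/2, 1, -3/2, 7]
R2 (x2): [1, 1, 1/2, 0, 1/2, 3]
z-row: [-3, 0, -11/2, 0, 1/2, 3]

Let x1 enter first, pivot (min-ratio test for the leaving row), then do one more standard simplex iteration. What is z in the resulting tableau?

36

Ratio test on column x1 — row 1: entry -2 ≤ 0; row 2: 3/1 = 3. Minimum is 3 at row 2 (x2 leaves); pivot element 1.
Pivot on row 2; the z-row RHS becomes 3 − (-3)·3 = 12.
Next entering variable (most negative z-row entry -4): x3.
Ratio test on column x3 — row 1: 13/(1/2) = 26; row 2: 3/(1/2) = 6. Minimum is 6 at row 2 (x1 leaves); pivot element 1/2.
After the second pivot the z-row RHS is 12 − (-4)·6 = 36.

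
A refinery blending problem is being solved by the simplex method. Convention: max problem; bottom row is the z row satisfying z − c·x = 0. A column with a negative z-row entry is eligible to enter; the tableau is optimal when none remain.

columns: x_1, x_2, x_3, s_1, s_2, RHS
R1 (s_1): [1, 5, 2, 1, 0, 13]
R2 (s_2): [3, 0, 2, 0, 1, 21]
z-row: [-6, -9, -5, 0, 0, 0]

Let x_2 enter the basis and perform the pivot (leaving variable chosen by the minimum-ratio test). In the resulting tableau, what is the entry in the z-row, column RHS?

Ratio test on column x_2 — row 1: 13/5 = 13/5; row 2: entry 0 ≤ 0. Minimum is 13/5 at row 1 (s_1 leaves); pivot element 5.
Divide row 1 by 5; eliminate column x_2 from the other rows.
z-row update in column RHS: 0 − (-9)·(13/5) = 117/5.

117/5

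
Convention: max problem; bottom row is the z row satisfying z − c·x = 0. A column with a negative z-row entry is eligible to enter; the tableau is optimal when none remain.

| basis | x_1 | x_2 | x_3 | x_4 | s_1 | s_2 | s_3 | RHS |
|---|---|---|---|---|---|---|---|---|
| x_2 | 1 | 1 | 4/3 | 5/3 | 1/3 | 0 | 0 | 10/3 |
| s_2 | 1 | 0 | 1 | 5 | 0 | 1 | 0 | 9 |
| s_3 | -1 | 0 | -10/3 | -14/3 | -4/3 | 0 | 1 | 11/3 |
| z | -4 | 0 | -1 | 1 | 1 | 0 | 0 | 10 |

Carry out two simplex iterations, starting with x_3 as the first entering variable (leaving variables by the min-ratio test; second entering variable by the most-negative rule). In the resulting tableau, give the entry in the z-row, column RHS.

Ratio test on column x_3 — row 1: (10/3)/(4/3) = 5/2; row 2: 9/1 = 9; row 3: entry -10/3 ≤ 0. Minimum is 5/2 at row 1 (x_2 leaves); pivot element 4/3.
Divide row 1 by 4/3; eliminate column x_3 from the other rows.
Second iteration: most negative z-row entry is -13/4 in column x_1, so x_1 enters.
Ratio test on column x_1 — row 1: (5/2)/(3/4) = 10/3; row 2: (13/2)/(1/4) = 26; row 3: 12/(3/2) = 8. Minimum is 10/3 at row 1 (x_3 leaves); pivot element 3/4.
Divide row 1 by 3/4; eliminate column x_1 from the other rows.
After both pivots, the entry at the z-row, column RHS is 70/3.

70/3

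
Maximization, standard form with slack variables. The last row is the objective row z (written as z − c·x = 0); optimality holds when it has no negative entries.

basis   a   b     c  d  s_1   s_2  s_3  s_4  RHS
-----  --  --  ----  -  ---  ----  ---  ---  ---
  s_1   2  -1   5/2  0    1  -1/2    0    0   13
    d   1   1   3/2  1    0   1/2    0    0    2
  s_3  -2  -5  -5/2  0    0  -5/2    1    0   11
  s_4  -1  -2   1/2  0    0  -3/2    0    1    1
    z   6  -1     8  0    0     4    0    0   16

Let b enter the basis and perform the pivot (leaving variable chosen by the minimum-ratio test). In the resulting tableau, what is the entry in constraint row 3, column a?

3

Ratio test on column b — row 1: entry -1 ≤ 0; row 2: 2/1 = 2; row 3: entry -5 ≤ 0; row 4: entry -2 ≤ 0. Minimum is 2 at row 2 (d leaves); pivot element 1.
Divide row 2 by 1; eliminate column b from the other rows.
Row 3 update in column a: -2 − (-5)·1 = 3.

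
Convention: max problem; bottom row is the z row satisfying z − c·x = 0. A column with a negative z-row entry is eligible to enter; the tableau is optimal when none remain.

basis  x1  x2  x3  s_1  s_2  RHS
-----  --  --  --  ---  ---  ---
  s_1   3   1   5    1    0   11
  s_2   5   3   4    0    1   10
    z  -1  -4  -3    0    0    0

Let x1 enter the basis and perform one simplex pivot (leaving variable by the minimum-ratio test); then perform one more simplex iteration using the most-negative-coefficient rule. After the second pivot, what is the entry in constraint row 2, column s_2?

1/3

Ratio test on column x1 — row 1: 11/3 = 11/3; row 2: 10/5 = 2. Minimum is 2 at row 2 (s_2 leaves); pivot element 5.
Divide row 2 by 5; eliminate column x1 from the other rows.
Second iteration: most negative z-row entry is -17/5 in column x2, so x2 enters.
Ratio test on column x2 — row 1: entry -4/5 ≤ 0; row 2: 2/(3/5) = 10/3. Minimum is 10/3 at row 2 (x1 leaves); pivot element 3/5.
Divide row 2 by 3/5; eliminate column x2 from the other rows.
After both pivots, the entry at constraint row 2, column s_2 is 1/3.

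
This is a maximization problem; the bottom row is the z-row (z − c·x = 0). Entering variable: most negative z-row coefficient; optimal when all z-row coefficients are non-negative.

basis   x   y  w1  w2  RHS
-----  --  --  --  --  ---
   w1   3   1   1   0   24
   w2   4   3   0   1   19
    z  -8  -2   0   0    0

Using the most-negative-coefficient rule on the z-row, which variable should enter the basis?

Negative z-row entries: x: -8, y: -2.
The most negative is -8 in column x, so x enters.

x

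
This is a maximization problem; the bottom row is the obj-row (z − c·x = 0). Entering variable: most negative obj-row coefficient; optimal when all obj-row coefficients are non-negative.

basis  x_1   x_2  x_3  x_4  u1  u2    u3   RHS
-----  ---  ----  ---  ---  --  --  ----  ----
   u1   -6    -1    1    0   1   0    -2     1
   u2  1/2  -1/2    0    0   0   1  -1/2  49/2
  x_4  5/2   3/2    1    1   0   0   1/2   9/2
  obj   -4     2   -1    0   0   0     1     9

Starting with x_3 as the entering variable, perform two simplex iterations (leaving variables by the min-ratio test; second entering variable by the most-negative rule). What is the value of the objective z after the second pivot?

Ratio test on column x_3 — row 1: 1/1 = 1; row 2: entry 0 ≤ 0; row 3: (9/2)/1 = 9/2. Minimum is 1 at row 1 (u1 leaves); pivot element 1.
Pivot on row 1; the obj-row RHS becomes 9 − (-1)·1 = 10.
Next entering variable (most negative obj-row entry -10): x_1.
Ratio test on column x_1 — row 1: entry -6 ≤ 0; row 2: (49/2)/(1/2) = 49; row 3: (7/2)/(17/2) = 7/17. Minimum is 7/17 at row 3 (x_4 leaves); pivot element 17/2.
After the second pivot the obj-row RHS is 10 − (-10)·(7/17) = 240/17.

240/17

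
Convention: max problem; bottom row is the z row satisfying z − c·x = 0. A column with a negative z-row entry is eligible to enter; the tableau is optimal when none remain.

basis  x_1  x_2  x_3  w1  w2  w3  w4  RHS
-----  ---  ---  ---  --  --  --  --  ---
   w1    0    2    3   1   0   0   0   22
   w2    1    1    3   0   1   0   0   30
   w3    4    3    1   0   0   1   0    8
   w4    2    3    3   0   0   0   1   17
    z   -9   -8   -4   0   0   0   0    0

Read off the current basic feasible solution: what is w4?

w4 is basic (row 4); its value is the RHS of that row, 17.

17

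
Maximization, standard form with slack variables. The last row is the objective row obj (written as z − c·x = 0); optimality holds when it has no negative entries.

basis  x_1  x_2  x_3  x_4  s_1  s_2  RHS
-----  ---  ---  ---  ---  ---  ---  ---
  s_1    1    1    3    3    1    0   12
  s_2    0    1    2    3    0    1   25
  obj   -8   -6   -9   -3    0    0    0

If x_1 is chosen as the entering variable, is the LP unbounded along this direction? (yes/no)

no

Column x_1 has positive entries in row(s) 1, so the ratio test bounds it — not unbounded.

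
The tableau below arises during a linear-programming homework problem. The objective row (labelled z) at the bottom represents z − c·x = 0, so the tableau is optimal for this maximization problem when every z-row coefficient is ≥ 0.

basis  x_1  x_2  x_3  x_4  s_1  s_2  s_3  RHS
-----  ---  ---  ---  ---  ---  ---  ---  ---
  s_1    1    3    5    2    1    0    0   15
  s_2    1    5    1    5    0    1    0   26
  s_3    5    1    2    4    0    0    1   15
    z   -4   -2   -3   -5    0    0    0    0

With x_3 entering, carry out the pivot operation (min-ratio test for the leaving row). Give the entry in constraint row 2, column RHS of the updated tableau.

23

Ratio test on column x_3 — row 1: 15/5 = 3; row 2: 26/1 = 26; row 3: 15/2 = 15/2. Minimum is 3 at row 1 (s_1 leaves); pivot element 5.
Divide row 1 by 5; eliminate column x_3 from the other rows.
Row 2 update in column RHS: 26 − 1·3 = 23.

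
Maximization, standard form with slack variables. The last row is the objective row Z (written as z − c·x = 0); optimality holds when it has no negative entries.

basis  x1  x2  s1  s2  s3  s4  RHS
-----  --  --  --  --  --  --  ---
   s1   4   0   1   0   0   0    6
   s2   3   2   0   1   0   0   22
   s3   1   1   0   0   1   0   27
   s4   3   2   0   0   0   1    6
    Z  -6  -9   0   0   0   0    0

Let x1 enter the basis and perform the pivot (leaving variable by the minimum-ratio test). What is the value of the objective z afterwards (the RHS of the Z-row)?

Ratio test on column x1 — row 1: 6/4 = 3/2; row 2: 22/3 = 22/3; row 3: 27/1 = 27; row 4: 6/3 = 2. Minimum is 3/2 at row 1 (s1 leaves); pivot element 4.
Pivot on row 1; the Z-row RHS becomes 0 − (-6)·(3/2) = 9.

9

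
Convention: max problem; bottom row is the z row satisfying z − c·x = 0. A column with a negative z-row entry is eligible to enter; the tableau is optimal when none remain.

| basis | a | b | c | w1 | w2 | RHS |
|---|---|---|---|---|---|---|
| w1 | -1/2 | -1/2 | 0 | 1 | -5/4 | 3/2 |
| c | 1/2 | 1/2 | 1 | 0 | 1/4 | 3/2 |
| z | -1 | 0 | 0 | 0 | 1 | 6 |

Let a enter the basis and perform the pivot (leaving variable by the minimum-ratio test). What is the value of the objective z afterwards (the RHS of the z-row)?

9

Ratio test on column a — row 1: entry -1/2 ≤ 0; row 2: (3/2)/(1/2) = 3. Minimum is 3 at row 2 (c leaves); pivot element 1/2.
Pivot on row 2; the z-row RHS becomes 6 − (-1)·3 = 9.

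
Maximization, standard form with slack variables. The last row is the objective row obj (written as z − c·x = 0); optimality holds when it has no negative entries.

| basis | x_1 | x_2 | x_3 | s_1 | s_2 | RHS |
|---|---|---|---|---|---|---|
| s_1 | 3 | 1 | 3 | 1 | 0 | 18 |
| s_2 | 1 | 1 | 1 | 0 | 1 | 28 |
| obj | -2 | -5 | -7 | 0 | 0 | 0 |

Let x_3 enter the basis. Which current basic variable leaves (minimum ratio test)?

s_1

Column x_3 entries and ratios — s_1: 18/3 = 6; s_2: 28/1 = 28.
Smallest ratio is 6 in the row of s_1, so s_1 leaves.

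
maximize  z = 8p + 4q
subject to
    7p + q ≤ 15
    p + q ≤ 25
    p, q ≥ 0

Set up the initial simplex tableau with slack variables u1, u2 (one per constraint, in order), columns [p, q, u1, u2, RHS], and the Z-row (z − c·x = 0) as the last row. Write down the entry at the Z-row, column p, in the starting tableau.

-8

The Z-row carries the negated objective coefficients: the p entry is -8.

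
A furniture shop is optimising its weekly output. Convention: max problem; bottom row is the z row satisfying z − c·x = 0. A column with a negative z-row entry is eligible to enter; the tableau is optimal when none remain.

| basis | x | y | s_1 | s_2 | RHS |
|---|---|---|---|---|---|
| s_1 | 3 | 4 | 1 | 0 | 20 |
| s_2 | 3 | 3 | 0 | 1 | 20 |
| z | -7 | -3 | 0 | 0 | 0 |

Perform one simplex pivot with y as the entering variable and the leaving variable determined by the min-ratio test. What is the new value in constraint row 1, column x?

3/4

Ratio test on column y — row 1: 20/4 = 5; row 2: 20/3 = 20/3. Minimum is 5 at row 1 (s_1 leaves); pivot element 4.
Divide row 1 by 4; eliminate column y from the other rows.
In the new row 1, the x entry is the old entry divided by the pivot: 3/4 = 3/4.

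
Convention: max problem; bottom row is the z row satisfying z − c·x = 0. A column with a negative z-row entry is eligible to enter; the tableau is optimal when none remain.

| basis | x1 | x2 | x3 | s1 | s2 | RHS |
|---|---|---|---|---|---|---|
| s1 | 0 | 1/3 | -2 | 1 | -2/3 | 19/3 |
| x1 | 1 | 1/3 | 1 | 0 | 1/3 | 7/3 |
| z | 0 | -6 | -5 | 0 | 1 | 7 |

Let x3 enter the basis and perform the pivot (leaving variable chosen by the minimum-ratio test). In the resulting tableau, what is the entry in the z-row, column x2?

-13/3

Ratio test on column x3 — row 1: entry -2 ≤ 0; row 2: (7/3)/1 = 7/3. Minimum is 7/3 at row 2 (x1 leaves); pivot element 1.
Divide row 2 by 1; eliminate column x3 from the other rows.
z-row update in column x2: -6 − (-5)·(1/3) = -13/3.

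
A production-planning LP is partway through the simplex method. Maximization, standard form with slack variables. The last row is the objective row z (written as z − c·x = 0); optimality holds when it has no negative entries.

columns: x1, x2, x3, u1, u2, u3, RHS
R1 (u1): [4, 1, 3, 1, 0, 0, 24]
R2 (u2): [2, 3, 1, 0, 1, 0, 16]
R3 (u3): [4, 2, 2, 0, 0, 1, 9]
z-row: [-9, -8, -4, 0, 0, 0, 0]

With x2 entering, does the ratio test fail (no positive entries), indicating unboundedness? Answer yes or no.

Column x2 has positive entries in row(s) 1, 2, 3, so the ratio test bounds it — not unbounded.

no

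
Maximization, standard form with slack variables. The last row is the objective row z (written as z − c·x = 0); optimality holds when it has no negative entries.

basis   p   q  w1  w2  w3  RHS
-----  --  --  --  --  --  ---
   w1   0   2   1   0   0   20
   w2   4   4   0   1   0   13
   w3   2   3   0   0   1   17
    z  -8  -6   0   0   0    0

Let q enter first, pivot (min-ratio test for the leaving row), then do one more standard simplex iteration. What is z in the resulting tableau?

Ratio test on column q — row 1: 20/2 = 10; row 2: 13/4 = 13/4; row 3: 17/3 = 17/3. Minimum is 13/4 at row 2 (w2 leaves); pivot element 4.
Pivot on row 2; the z-row RHS becomes 0 − (-6)·(13/4) = 39/2.
Next entering variable (most negative z-row entry -2): p.
Ratio test on column p — row 1: entry -2 ≤ 0; row 2: (13/4)/1 = 13/4; row 3: entry -1 ≤ 0. Minimum is 13/4 at row 2 (q leaves); pivot element 1.
After the second pivot the z-row RHS is 39/2 − (-2)·(13/4) = 26.

26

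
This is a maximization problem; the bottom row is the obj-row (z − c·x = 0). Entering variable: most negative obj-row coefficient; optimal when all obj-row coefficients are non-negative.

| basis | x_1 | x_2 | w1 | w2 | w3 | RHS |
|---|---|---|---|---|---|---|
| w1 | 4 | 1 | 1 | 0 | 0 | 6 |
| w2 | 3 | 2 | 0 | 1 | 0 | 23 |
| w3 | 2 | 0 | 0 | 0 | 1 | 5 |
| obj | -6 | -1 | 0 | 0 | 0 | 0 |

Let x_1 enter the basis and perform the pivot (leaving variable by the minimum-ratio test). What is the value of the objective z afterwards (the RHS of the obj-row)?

Ratio test on column x_1 — row 1: 6/4 = 3/2; row 2: 23/3 = 23/3; row 3: 5/2 = 5/2. Minimum is 3/2 at row 1 (w1 leaves); pivot element 4.
Pivot on row 1; the obj-row RHS becomes 0 − (-6)·(3/2) = 9.

9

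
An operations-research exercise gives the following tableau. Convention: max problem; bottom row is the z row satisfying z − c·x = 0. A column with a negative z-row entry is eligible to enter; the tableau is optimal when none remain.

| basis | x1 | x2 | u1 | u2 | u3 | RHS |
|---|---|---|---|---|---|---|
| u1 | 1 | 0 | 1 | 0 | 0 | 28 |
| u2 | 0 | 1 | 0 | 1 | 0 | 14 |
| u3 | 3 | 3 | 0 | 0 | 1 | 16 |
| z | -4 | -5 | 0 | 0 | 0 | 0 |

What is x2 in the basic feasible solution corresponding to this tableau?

x2 is not in the basis, so in the current basic feasible solution x2 = 0.

0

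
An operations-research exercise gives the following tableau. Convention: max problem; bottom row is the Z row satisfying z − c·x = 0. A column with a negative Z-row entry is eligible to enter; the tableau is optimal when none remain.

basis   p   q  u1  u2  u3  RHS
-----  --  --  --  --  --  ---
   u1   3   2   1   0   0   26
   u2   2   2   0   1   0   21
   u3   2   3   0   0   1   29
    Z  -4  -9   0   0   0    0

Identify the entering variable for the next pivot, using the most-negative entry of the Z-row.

q

Negative Z-row entries: p: -4, q: -9.
The most negative is -9 in column q, so q enters.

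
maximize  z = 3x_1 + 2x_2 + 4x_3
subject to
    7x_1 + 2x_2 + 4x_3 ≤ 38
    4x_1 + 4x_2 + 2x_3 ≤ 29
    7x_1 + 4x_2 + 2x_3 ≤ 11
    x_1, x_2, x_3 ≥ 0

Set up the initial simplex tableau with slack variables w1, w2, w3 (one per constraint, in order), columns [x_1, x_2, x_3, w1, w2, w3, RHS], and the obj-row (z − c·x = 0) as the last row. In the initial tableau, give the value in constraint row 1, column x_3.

Constraint 1 has coefficient 4 on x_3.

4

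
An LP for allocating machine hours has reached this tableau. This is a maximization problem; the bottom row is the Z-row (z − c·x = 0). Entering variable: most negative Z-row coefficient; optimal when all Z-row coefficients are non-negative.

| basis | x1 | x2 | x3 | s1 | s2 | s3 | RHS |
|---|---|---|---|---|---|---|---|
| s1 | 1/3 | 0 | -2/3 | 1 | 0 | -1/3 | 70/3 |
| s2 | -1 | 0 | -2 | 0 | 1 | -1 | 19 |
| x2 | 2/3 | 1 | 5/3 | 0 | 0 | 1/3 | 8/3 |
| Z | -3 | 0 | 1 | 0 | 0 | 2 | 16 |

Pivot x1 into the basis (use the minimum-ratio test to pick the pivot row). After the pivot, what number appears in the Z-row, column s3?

Ratio test on column x1 — row 1: (70/3)/(1/3) = 70; row 2: entry -1 ≤ 0; row 3: (8/3)/(2/3) = 4. Minimum is 4 at row 3 (x2 leaves); pivot element 2/3.
Divide row 3 by 2/3; eliminate column x1 from the other rows.
Z-row update in column s3: 2 − (-3)·(1/2) = 7/2.

7/2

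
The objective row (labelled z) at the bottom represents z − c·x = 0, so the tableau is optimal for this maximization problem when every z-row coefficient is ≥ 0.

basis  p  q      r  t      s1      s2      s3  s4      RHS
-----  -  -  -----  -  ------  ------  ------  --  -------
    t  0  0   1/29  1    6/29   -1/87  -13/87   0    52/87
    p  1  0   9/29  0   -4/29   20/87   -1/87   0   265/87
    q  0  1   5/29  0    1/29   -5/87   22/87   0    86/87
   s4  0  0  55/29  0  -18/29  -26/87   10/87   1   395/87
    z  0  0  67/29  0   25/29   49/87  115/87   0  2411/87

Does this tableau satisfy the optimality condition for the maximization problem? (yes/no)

Every z-row coefficient is ≥ 0, so the tableau is optimal.

yes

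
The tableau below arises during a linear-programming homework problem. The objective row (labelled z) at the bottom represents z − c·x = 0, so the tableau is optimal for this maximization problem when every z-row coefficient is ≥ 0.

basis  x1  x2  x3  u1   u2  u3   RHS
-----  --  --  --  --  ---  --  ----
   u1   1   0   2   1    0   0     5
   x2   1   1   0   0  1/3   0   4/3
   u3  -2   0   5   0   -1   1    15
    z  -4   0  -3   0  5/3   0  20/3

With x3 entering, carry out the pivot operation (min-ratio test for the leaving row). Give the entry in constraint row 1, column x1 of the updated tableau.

1/2

Ratio test on column x3 — row 1: 5/2 = 5/2; row 2: entry 0 ≤ 0; row 3: 15/5 = 3. Minimum is 5/2 at row 1 (u1 leaves); pivot element 2.
Divide row 1 by 2; eliminate column x3 from the other rows.
In the new row 1, the x1 entry is the old entry divided by the pivot: 1/2 = 1/2.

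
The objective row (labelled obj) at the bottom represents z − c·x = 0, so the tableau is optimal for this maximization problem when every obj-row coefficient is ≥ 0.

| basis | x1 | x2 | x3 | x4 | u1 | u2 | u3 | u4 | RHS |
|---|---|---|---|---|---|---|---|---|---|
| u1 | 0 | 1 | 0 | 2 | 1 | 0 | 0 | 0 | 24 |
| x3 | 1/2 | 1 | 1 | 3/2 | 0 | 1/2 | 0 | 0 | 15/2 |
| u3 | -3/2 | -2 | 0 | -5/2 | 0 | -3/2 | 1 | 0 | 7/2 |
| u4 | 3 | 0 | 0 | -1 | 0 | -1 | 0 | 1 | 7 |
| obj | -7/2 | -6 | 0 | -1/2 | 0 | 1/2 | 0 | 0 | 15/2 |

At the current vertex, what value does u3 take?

7/2

u3 is basic (row 3); its value is the RHS of that row, 7/2.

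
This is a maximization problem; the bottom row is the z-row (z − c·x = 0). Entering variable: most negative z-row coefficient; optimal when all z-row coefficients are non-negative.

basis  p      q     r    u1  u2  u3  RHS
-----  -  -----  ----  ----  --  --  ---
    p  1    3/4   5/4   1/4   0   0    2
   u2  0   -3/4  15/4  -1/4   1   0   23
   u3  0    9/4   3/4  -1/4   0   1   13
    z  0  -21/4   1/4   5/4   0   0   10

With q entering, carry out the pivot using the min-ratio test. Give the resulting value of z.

24

Ratio test on column q — row 1: 2/(3/4) = 8/3; row 2: entry -3/4 ≤ 0; row 3: 13/(9/4) = 52/9. Minimum is 8/3 at row 1 (p leaves); pivot element 3/4.
Pivot on row 1; the z-row RHS becomes 10 − (-21/4)·(8/3) = 24.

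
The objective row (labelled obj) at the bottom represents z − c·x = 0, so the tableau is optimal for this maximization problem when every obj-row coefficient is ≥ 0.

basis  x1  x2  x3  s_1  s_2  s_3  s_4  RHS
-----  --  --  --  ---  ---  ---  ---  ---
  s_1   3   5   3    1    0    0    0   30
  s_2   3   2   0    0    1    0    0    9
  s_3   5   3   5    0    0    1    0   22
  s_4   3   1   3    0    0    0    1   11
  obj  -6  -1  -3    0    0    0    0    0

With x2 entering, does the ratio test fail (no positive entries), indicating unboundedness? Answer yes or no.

Column x2 has positive entries in row(s) 1, 2, 3, 4, so the ratio test bounds it — not unbounded.

no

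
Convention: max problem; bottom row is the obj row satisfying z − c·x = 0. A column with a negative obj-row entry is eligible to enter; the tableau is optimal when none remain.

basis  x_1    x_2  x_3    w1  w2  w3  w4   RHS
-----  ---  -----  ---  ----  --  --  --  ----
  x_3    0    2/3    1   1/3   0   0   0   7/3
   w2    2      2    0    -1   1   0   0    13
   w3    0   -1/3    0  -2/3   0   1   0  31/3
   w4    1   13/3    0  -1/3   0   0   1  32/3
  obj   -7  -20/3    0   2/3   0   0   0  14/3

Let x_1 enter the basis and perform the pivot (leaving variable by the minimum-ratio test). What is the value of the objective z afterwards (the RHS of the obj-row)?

Ratio test on column x_1 — row 1: entry 0 ≤ 0; row 2: 13/2 = 13/2; row 3: entry 0 ≤ 0; row 4: (32/3)/1 = 32/3. Minimum is 13/2 at row 2 (w2 leaves); pivot element 2.
Pivot on row 2; the obj-row RHS becomes 14/3 − (-7)·(13/2) = 301/6.

301/6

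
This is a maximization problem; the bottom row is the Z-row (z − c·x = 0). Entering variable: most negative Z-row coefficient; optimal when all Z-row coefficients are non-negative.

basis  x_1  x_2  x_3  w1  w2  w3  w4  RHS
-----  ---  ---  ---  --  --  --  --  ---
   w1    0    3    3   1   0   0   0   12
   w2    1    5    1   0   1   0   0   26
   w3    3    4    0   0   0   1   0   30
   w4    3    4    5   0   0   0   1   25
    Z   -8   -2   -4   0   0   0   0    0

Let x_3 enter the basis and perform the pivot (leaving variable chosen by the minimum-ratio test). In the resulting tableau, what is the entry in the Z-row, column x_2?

2

Ratio test on column x_3 — row 1: 12/3 = 4; row 2: 26/1 = 26; row 3: entry 0 ≤ 0; row 4: 25/5 = 5. Minimum is 4 at row 1 (w1 leaves); pivot element 3.
Divide row 1 by 3; eliminate column x_3 from the other rows.
Z-row update in column x_2: -2 − (-4)·1 = 2.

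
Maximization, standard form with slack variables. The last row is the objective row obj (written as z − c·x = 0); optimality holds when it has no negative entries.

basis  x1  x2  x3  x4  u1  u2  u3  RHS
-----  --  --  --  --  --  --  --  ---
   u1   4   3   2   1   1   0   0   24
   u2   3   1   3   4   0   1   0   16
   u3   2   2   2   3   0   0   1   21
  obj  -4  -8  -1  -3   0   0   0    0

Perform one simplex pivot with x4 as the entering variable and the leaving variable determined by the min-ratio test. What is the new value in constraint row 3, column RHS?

Ratio test on column x4 — row 1: 24/1 = 24; row 2: 16/4 = 4; row 3: 21/3 = 7. Minimum is 4 at row 2 (u2 leaves); pivot element 4.
Divide row 2 by 4; eliminate column x4 from the other rows.
Row 3 update in column RHS: 21 − 3·4 = 9.

9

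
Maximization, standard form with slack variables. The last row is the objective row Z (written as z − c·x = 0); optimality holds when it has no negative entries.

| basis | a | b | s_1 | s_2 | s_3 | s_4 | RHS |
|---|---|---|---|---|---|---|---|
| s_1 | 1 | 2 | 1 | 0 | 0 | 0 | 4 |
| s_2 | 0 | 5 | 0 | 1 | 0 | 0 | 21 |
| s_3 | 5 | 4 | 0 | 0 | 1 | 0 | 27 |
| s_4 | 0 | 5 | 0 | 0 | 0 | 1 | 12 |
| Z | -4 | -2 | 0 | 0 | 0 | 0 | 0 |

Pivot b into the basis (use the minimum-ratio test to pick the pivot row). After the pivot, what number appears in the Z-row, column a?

Ratio test on column b — row 1: 4/2 = 2; row 2: 21/5 = 21/5; row 3: 27/4 = 27/4; row 4: 12/5 = 12/5. Minimum is 2 at row 1 (s_1 leaves); pivot element 2.
Divide row 1 by 2; eliminate column b from the other rows.
Z-row update in column a: -4 − (-2)·(1/2) = -3.

-3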